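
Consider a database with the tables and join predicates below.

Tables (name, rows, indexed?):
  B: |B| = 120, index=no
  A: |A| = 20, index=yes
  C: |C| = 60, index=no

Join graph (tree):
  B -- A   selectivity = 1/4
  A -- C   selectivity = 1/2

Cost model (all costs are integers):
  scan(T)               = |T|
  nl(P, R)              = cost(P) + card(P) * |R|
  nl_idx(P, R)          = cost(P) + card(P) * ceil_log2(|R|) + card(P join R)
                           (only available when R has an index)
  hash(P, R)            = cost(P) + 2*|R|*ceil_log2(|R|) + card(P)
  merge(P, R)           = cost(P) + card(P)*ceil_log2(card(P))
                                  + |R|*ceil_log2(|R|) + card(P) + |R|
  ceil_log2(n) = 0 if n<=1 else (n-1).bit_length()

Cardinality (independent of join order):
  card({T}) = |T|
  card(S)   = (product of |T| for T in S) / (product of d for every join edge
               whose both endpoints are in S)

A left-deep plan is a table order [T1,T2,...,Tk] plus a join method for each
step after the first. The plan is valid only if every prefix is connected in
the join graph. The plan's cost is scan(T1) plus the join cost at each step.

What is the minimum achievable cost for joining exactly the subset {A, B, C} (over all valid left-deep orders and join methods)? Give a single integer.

1760

Selinger DP over subsets of {A,B,C}:
  {B}: scan cost=120, card=120
  {A}: scan cost=20, card=20
  {C}: scan cost=60, card=60
  {AB}: card=600; try (A,hash)→440, (B,merge)→1100, (A,merge)→1200, (A,nl_idx)→1320, (B,hash)→1720, (B,nl)→2420 …(+1); best=440 via (A,hash)
  {AC}: card=600; try (A,hash)→320, (C,merge)→560, (A,merge)→600, (C,hash)→760, (A,nl_idx)→960, (C,nl)→1220 …(+1); best=320 via (A,hash)
  {ABC}: card=18000; try (C,hash)→1760, (B,hash)→2600, (C,merge)→7460, (B,merge)→7880, (C,nl)→36440, (B,nl)→72320; best=1760 via (C,hash)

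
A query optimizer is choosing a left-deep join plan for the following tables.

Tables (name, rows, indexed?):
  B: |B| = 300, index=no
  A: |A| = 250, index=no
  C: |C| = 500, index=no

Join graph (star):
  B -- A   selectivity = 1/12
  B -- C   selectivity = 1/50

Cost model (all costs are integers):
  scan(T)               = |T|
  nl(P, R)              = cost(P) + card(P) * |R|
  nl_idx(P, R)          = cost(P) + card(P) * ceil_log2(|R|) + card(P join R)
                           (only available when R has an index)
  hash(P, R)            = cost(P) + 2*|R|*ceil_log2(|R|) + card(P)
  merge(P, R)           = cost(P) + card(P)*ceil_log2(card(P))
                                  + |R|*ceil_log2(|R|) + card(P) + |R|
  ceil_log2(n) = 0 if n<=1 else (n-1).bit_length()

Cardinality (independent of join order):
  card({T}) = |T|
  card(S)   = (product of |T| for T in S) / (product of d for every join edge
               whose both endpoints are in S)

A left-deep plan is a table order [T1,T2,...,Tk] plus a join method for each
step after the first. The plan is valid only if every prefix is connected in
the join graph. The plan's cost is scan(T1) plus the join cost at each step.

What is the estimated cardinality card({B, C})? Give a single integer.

3000

Tables in S: B(300), C(500)
Edges inside S: B-C(d=50)
numerator = 300 * 500 = 150000
denominator = 50 = 50
card(S) = 150000 / 50 = 3000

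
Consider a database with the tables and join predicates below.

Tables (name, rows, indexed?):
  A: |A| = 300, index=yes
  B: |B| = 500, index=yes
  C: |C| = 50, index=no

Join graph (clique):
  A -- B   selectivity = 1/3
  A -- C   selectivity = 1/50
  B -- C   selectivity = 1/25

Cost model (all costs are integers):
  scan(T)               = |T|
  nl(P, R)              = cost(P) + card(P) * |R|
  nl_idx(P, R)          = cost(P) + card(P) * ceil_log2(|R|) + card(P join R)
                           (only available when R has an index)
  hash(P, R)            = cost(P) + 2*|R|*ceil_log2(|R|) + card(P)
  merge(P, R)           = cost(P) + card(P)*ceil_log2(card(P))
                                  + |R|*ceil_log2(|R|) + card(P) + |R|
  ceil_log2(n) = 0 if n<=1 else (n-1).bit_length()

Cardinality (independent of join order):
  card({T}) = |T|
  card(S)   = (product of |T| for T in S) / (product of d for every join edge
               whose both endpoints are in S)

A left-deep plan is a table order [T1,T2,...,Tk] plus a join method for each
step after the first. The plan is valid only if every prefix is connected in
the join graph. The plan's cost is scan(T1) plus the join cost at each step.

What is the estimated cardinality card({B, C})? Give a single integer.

Tables in S: B(500), C(50)
Edges inside S: B-C(d=25)
numerator = 500 * 50 = 25000
denominator = 25 = 25
card(S) = 25000 / 25 = 1000

1000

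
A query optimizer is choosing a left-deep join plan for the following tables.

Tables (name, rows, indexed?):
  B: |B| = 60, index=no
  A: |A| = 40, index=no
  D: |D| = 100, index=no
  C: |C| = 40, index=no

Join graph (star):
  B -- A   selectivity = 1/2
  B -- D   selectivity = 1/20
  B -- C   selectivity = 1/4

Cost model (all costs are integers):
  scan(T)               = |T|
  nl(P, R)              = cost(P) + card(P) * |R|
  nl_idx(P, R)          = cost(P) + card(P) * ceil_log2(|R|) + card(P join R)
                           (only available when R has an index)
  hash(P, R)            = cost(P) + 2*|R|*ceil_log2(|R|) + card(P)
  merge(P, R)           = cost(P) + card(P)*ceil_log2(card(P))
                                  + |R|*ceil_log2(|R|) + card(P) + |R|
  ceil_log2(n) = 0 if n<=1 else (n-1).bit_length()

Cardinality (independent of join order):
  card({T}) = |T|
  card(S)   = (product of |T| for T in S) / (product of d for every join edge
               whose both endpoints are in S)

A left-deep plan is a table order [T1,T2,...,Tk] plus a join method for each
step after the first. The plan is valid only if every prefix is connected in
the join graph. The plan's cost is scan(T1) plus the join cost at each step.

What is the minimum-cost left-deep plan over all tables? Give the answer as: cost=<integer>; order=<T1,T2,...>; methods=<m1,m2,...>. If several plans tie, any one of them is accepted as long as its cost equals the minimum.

cost=5180; order=D,B,C,A; methods=hash,hash,hash

Selinger DP (subsets sized 1..n):
  {B}: scan cost=60, card=60
  {A}: scan cost=40, card=40
  {D}: scan cost=100, card=100
  {C}: scan cost=40, card=40
  {AB}: card=1200; try (A,hash)→600, (B,merge)→740, (A,merge)→760, (B,hash)→800, (B,nl)→2440, (A,nl)→2460; best=600 via (A,hash)
  {BD}: card=300; try (B,hash)→920, (D,merge)→1280, (B,merge)→1320, (D,hash)→1520, (D,nl)→6060, (B,nl)→6100; best=920 via (B,hash)
  {BC}: card=600; try (C,hash)→600, (B,merge)→740, (C,merge)→760, (B,hash)→800, (B,nl)→2440, (C,nl)→2460; best=600 via (C,hash)
  {ABD}: card=6000; try (A,hash)→1700, (D,hash)→3200, (A,merge)→4200, (A,nl)→12920, (D,merge)→15800, (D,nl)→120600; best=1700 via (A,hash)
  {ABC}: card=12000; try (A,hash)→1680, (C,hash)→2280, (A,merge)→7480, (C,merge)→15280, (A,nl)→24600, (C,nl)→48600; best=1680 via (A,hash)
  {BCD}: card=3000; try (C,hash)→1700, (D,hash)→2600, (C,merge)→4200, (D,merge)→8000, (C,nl)→12920, (D,nl)→60600; best=1700 via (C,hash)
  {ABCD}: card=60000; try (A,hash)→5180, (C,hash)→8180, (D,hash)→15080, (A,merge)→40980, (C,merge)→85980, (A,nl)→121700 …(+3); best=5180 via (A,hash)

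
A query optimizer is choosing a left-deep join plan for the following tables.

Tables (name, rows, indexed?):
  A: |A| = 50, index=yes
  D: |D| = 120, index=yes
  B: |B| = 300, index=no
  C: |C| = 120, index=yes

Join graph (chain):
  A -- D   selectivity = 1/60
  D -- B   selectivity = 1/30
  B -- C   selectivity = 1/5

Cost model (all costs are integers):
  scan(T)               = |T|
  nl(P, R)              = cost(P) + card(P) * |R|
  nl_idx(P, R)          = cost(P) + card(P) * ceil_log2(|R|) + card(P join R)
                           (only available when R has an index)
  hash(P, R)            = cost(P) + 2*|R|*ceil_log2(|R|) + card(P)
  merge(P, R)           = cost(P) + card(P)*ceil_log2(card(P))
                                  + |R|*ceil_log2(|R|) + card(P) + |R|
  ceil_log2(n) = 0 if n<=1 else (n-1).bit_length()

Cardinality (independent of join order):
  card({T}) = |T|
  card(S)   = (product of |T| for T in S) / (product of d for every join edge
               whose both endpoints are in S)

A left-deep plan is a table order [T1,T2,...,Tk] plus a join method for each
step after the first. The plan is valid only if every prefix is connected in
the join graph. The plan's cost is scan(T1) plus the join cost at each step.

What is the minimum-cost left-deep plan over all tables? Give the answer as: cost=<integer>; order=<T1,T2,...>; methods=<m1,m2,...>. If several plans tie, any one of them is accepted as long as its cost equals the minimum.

cost=6760; order=B,D,A,C; methods=hash,hash,hash

Selinger DP (subsets sized 1..n):
  {A}: scan cost=50, card=50
  {D}: scan cost=120, card=120
  {B}: scan cost=300, card=300
  {C}: scan cost=120, card=120
  {AD}: card=100; try (D,nl_idx)→500, (A,hash)→840, (A,nl_idx)→940, (D,merge)→1360, (A,merge)→1430, (D,hash)→1780 …(+2); best=500 via (D,nl_idx)
  {BD}: card=1200; try (D,hash)→2280, (D,nl_idx)→3600, (B,merge)→4080, (D,merge)→4260, (B,hash)→5640, (B,nl)→36120 …(+1); best=2280 via (D,hash)
  {BC}: card=7200; try (C,hash)→2280, (B,merge)→4080, (C,merge)→4260, (B,hash)→5640, (C,nl_idx)→9600, (B,nl)→36120 …(+1); best=2280 via (C,hash)
  {ABD}: card=1000; try (A,hash)→4080, (B,merge)→4300, (B,hash)→6000, (A,nl_idx)→10480, (A,merge)→17030, (B,nl)→30500 …(+1); best=4080 via (A,hash)
  {BCD}: card=28800; try (C,hash)→5160, (D,hash)→11160, (C,merge)→17640, (C,nl_idx)→39480, (D,nl_idx)→81480, (D,merge)→104040 …(+2); best=5160 via (C,hash)
  {ABCD}: card=24000; try (C,hash)→6760, (C,merge)→16040, (A,hash)→34560, (C,nl_idx)→35080, (C,nl)→124080, (A,nl_idx)→201960 …(+2); best=6760 via (C,hash)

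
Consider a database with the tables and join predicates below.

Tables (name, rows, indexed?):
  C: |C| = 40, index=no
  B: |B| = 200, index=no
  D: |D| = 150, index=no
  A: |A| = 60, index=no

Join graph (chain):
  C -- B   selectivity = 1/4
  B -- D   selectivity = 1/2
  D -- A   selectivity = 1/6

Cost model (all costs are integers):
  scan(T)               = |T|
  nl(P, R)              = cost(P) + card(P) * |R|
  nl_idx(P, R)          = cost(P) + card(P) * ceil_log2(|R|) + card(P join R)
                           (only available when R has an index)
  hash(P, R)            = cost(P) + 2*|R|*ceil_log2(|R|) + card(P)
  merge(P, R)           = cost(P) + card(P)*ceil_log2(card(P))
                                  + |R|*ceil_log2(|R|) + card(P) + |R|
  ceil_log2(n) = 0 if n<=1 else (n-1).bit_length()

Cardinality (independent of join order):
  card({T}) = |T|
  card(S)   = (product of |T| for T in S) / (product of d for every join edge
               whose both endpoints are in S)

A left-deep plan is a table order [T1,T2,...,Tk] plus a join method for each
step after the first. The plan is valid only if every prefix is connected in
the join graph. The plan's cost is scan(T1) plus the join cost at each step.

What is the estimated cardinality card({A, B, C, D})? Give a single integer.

Tables in S: A(60), B(200), C(40), D(150)
Edges inside S: C-B(d=4), B-D(d=2), D-A(d=6)
numerator = 60 * 200 * 40 * 150 = 72000000
denominator = 4 * 2 * 6 = 48
card(S) = 72000000 / 48 = 1500000

1500000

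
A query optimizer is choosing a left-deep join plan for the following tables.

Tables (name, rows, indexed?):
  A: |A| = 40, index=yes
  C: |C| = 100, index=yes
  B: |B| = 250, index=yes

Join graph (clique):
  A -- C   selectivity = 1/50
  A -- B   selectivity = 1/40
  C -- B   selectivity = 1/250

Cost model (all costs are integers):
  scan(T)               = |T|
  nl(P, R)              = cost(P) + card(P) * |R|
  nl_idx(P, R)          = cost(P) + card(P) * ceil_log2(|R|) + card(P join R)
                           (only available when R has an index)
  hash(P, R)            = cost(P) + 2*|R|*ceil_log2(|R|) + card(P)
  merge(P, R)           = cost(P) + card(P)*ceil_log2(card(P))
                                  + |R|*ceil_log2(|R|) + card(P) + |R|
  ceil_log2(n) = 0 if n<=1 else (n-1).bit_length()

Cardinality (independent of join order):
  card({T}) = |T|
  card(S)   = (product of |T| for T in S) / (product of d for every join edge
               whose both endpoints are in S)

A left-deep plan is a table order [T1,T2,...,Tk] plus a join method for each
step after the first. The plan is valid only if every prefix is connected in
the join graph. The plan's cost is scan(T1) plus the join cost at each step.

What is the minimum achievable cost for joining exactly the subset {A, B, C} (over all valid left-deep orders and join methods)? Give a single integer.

1042

Selinger DP over subsets of {A,B,C}:
  {A}: scan cost=40, card=40
  {C}: scan cost=100, card=100
  {B}: scan cost=250, card=250
  {AC}: card=80; try (C,nl_idx)→400, (A,hash)→680, (A,nl_idx)→780, (C,merge)→1120, (A,merge)→1180, (C,hash)→1480 …(+2); best=400 via (C,nl_idx)
  {AB}: card=250; try (B,nl_idx)→610, (A,hash)→980, (A,nl_idx)→2000, (B,merge)→2570, (A,merge)→2780, (B,hash)→4080 …(+2); best=610 via (B,nl_idx)
  {BC}: card=100; try (B,nl_idx)→1000, (C,hash)→1900, (C,nl_idx)→2100, (B,merge)→3150, (C,merge)→3300, (B,hash)→4200 …(+2); best=1000 via (B,nl_idx)
  {ABC}: card=2; try (B,nl_idx)→1042, (A,hash)→1580, (A,nl_idx)→1602, (A,merge)→2080, (C,hash)→2260, (C,nl_idx)→2362 …(+6); best=1042 via (B,nl_idx)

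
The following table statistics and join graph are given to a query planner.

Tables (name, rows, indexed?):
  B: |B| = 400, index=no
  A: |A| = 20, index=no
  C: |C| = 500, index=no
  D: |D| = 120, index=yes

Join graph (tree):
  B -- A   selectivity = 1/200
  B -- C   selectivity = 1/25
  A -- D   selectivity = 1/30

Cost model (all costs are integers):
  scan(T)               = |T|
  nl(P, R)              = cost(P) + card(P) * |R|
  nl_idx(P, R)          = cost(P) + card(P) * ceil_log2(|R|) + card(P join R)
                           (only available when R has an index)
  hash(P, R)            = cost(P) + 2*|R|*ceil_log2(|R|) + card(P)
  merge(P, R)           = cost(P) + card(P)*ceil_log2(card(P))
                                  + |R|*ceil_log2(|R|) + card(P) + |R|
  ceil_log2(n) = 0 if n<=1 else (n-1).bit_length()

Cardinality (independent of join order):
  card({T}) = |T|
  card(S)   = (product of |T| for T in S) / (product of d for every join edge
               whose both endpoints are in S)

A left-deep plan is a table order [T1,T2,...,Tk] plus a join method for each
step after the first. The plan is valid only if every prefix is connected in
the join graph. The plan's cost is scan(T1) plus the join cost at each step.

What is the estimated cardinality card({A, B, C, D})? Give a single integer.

3200

Tables in S: A(20), B(400), C(500), D(120)
Edges inside S: B-A(d=200), B-C(d=25), A-D(d=30)
numerator = 20 * 400 * 500 * 120 = 480000000
denominator = 200 * 25 * 30 = 150000
card(S) = 480000000 / 150000 = 3200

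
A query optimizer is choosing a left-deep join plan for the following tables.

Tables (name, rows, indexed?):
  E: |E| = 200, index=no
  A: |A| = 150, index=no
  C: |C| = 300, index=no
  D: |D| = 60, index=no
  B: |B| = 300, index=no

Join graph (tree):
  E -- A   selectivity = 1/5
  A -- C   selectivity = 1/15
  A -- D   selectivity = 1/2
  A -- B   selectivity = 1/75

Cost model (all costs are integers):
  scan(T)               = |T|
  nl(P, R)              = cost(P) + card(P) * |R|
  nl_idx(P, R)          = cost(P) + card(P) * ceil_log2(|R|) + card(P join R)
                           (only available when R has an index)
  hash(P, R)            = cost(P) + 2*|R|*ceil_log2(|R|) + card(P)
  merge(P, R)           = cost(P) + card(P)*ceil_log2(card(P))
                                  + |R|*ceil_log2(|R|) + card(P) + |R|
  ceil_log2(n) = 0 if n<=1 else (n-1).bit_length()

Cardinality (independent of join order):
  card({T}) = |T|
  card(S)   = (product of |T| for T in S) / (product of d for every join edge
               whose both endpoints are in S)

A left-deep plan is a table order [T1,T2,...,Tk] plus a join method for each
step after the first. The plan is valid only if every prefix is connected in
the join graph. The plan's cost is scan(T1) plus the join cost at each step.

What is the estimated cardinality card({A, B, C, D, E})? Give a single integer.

Tables in S: A(150), B(300), C(300), D(60), E(200)
Edges inside S: E-A(d=5), A-C(d=15), A-D(d=2), A-B(d=75)
numerator = 150 * 300 * 300 * 60 * 200 = 162000000000
denominator = 5 * 15 * 2 * 75 = 11250
card(S) = 162000000000 / 11250 = 14400000

14400000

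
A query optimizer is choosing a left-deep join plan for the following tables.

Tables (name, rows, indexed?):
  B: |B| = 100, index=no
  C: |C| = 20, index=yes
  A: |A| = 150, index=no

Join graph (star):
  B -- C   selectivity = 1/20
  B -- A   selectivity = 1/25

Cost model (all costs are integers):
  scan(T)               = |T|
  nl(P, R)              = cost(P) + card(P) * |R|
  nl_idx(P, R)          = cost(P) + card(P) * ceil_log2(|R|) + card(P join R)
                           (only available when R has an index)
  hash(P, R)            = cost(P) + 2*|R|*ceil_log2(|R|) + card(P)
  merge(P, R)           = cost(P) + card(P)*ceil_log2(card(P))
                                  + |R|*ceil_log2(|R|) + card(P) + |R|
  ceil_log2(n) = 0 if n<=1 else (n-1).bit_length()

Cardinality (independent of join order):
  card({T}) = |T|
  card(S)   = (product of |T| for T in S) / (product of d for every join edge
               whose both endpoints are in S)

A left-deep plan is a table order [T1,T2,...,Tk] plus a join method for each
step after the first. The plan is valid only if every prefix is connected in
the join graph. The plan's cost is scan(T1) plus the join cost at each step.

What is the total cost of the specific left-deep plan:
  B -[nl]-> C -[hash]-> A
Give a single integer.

4600

step 1: scan B: cost=100, card=100
step 2: join C via nl
    card(P join C) = 100*20/(20) = 100
    cost = 100 + 100*20 = 2100
step 3: join A via hash
    card(P join A) = 100*150/(25) = 600
    cost = 2100 + 2*150*8 + 100 = 4600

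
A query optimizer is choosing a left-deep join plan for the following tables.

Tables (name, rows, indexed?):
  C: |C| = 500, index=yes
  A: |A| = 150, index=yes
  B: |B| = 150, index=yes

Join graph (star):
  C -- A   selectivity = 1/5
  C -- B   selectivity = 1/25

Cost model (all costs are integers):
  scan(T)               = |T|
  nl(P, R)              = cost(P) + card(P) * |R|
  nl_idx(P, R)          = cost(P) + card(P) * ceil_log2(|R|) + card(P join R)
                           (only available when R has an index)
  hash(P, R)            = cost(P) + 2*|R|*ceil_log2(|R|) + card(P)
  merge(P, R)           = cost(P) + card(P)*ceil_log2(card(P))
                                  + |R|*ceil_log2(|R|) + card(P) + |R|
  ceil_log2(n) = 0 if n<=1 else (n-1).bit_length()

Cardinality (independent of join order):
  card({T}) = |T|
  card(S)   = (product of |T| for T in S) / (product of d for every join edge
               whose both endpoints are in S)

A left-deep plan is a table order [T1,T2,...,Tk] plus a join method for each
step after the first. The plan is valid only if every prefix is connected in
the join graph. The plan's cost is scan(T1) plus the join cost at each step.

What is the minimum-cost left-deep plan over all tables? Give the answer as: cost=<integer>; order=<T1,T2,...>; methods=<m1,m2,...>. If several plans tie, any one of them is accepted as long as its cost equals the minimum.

Selinger DP (subsets sized 1..n):
  {C}: scan cost=500, card=500
  {A}: scan cost=150, card=150
  {B}: scan cost=150, card=150
  {AC}: card=15000; try (A,hash)→3400, (C,merge)→6500, (A,merge)→6850, (C,hash)→9300, (C,nl_idx)→16500, (A,nl_idx)→19500 …(+2); best=3400 via (A,hash)
  {BC}: card=3000; try (B,hash)→3400, (C,nl_idx)→4500, (C,merge)→6500, (B,merge)→6850, (B,nl_idx)→7500, (C,hash)→9300 …(+2); best=3400 via (B,hash)
  {ABC}: card=90000; try (A,hash)→8800, (B,hash)→20800, (A,merge)→43750, (A,nl_idx)→117400, (B,nl_idx)→213400, (B,merge)→229750 …(+2); best=8800 via (A,hash)

cost=8800; order=C,B,A; methods=hash,hash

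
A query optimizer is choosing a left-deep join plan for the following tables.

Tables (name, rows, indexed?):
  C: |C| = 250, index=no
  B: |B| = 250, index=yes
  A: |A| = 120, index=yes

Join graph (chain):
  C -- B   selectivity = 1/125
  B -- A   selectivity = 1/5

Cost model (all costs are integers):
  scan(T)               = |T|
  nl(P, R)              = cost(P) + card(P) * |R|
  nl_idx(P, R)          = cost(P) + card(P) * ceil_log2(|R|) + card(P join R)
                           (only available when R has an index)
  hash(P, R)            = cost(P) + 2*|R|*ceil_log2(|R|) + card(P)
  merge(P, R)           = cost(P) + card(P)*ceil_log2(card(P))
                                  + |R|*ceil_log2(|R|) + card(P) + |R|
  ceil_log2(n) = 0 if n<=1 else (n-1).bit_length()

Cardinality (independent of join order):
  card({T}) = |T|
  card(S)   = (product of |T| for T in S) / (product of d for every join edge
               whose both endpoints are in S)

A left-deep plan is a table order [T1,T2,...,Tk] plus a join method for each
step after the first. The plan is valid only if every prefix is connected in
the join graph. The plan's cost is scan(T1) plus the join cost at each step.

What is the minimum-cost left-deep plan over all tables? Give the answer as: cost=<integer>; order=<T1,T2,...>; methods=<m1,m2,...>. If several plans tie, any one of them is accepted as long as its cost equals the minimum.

cost=4930; order=C,B,A; methods=nl_idx,hash

Selinger DP (subsets sized 1..n):
  {C}: scan cost=250, card=250
  {B}: scan cost=250, card=250
  {A}: scan cost=120, card=120
  {BC}: card=500; try (B,nl_idx)→2750, (C,hash)→4500, (B,hash)→4500, (C,merge)→4750, (B,merge)→4750, (C,nl)→62750 …(+1); best=2750 via (B,nl_idx)
  {AB}: card=6000; try (A,hash)→2180, (B,merge)→3330, (A,merge)→3460, (B,hash)→4240, (B,nl_idx)→7080, (A,nl_idx)→8000 …(+2); best=2180 via (A,hash)
  {ABC}: card=12000; try (A,hash)→4930, (A,merge)→8710, (C,hash)→12180, (A,nl_idx)→18250, (A,nl)→62750, (C,merge)→88430 …(+1); best=4930 via (A,hash)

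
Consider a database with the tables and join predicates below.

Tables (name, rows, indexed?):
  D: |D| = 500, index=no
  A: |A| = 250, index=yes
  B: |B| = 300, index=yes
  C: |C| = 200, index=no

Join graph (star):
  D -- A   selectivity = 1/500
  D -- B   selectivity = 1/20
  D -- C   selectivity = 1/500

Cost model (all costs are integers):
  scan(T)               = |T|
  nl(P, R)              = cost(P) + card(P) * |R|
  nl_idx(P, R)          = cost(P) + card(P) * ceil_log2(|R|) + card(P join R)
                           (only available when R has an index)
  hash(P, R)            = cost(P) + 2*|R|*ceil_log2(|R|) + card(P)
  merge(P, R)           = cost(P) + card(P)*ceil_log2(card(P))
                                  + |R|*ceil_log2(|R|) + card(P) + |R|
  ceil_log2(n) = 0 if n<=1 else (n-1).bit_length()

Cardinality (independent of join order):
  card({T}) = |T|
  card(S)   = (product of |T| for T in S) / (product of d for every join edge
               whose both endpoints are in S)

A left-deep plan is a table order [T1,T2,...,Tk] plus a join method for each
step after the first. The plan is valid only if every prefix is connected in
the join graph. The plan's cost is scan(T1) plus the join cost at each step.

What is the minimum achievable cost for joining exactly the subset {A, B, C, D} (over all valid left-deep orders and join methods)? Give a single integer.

8300

Selinger DP over subsets of {A,B,C,D}:
  {D}: scan cost=500, card=500
  {A}: scan cost=250, card=250
  {B}: scan cost=300, card=300
  {C}: scan cost=200, card=200
  {AD}: card=250; try (A,nl_idx)→4750, (A,hash)→5000, (D,merge)→7500, (A,merge)→7750, (D,hash)→9500, (D,nl)→125250 …(+1); best=4750 via (A,nl_idx)
  {BD}: card=7500; try (B,hash)→6400, (D,merge)→8300, (B,merge)→8500, (D,hash)→9600, (B,nl_idx)→12500, (D,nl)→150300 …(+1); best=6400 via (B,hash)
  {CD}: card=200; try (C,hash)→4200, (D,merge)→7000, (C,merge)→7300, (D,hash)→9400, (D,nl)→100200, (C,nl)→100500; best=4200 via (C,hash)
  {ABD}: card=3750; try (B,merge)→10000, (B,hash)→10400, (B,nl_idx)→10750, (A,hash)→17900, (A,nl_idx)→70150, (B,nl)→79750 …(+2); best=10000 via (B,merge)
  {ACD}: card=100; try (A,nl_idx)→5900, (C,hash)→8200, (A,merge)→8250, (A,hash)→8400, (C,merge)→8800, (A,nl)→54200 …(+1); best=5900 via (A,nl_idx)
  {BCD}: card=3000; try (B,merge)→9000, (B,nl_idx)→9000, (B,hash)→9800, (C,hash)→17100, (B,nl)→64200, (C,merge)→113200 …(+1); best=9000 via (B,merge)
  {ABCD}: card=1500; try (B,nl_idx)→8300, (B,merge)→9700, (B,hash)→11400, (A,hash)→16000, (C,hash)→16950, (A,nl_idx)→34500 …(+5); best=8300 via (B,nl_idx)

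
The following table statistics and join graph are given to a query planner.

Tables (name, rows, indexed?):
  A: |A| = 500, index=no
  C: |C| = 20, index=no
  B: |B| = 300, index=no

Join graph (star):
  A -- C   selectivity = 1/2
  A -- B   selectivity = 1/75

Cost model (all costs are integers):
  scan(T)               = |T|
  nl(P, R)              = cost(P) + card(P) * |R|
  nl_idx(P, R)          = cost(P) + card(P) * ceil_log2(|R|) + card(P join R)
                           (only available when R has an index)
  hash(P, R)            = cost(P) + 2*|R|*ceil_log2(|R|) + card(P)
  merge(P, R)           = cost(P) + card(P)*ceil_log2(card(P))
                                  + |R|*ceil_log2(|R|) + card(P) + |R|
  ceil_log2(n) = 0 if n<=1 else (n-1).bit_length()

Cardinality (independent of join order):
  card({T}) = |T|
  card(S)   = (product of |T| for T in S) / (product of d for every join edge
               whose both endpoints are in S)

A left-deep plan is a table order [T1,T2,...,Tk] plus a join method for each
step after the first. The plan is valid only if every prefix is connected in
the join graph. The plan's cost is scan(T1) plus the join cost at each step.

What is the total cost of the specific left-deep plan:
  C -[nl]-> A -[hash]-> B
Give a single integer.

20420

step 1: scan C: cost=20, card=20
step 2: join A via nl
    card(P join A) = 20*500/(2) = 5000
    cost = 20 + 20*500 = 10020
step 3: join B via hash
    card(P join B) = 5000*300/(75) = 20000
    cost = 10020 + 2*300*9 + 5000 = 20420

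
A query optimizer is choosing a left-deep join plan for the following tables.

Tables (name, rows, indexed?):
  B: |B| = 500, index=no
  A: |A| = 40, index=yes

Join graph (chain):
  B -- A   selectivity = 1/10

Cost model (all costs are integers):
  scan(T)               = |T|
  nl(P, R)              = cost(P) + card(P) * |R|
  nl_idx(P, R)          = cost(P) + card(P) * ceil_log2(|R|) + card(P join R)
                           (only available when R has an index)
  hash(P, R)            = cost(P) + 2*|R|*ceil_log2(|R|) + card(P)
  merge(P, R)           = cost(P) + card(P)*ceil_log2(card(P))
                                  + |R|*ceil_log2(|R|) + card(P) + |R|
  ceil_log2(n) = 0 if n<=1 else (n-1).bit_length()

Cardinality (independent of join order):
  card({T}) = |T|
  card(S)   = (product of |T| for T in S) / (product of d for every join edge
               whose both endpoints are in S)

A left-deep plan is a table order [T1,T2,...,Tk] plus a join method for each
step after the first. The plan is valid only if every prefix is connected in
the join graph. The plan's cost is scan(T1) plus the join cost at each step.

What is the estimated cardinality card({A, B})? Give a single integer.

2000

Tables in S: A(40), B(500)
Edges inside S: B-A(d=10)
numerator = 40 * 500 = 20000
denominator = 10 = 10
card(S) = 20000 / 10 = 2000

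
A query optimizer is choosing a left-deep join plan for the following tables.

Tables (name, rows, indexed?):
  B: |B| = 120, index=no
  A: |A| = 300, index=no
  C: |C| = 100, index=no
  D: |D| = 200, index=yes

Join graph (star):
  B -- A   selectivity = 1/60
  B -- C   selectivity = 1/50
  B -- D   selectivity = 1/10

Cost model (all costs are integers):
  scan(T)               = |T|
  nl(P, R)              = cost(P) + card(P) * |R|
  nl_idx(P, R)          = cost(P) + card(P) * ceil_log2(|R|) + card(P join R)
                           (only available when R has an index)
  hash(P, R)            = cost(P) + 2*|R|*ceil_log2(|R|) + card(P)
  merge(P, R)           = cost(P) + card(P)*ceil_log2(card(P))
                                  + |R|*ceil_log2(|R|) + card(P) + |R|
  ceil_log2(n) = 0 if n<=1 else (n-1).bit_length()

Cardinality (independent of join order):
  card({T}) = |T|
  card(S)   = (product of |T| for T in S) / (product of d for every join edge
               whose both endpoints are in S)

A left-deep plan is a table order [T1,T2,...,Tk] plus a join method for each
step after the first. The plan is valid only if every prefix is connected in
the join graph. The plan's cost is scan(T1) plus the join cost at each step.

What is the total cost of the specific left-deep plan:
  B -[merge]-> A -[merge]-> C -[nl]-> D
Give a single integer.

step 1: scan B: cost=120, card=120
step 2: join A via merge
    card(P join A) = 120*300/(60) = 600
    cost = 120 + 120*7 + 300*9 + 120 + 300 = 4080
step 3: join C via merge
    card(P join C) = 600*100/(50) = 1200
    cost = 4080 + 600*10 + 100*7 + 600 + 100 = 11480
step 4: join D via nl
    card(P join D) = 1200*200/(10) = 24000
    cost = 11480 + 1200*200 = 251480

251480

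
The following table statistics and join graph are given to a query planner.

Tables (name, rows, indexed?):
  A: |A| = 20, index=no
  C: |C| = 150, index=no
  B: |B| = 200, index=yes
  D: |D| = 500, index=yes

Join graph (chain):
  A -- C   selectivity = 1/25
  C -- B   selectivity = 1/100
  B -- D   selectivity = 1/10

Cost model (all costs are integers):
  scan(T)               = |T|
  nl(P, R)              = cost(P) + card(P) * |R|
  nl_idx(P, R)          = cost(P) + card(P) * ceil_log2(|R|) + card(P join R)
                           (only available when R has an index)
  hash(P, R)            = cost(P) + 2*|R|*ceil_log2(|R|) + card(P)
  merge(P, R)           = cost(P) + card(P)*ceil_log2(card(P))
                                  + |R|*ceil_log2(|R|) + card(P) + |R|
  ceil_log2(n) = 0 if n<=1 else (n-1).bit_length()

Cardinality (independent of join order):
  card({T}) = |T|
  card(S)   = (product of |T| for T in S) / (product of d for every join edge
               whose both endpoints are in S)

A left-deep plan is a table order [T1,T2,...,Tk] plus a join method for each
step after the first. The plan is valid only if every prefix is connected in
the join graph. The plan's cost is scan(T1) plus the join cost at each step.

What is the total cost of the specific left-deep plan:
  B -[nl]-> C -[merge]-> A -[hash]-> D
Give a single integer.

42560

step 1: scan B: cost=200, card=200
step 2: join C via nl
    card(P join C) = 200*150/(100) = 300
    cost = 200 + 200*150 = 30200
step 3: join A via merge
    card(P join A) = 300*20/(25) = 240
    cost = 30200 + 300*9 + 20*5 + 300 + 20 = 33320
step 4: join D via hash
    card(P join D) = 240*500/(10) = 12000
    cost = 33320 + 2*500*9 + 240 = 42560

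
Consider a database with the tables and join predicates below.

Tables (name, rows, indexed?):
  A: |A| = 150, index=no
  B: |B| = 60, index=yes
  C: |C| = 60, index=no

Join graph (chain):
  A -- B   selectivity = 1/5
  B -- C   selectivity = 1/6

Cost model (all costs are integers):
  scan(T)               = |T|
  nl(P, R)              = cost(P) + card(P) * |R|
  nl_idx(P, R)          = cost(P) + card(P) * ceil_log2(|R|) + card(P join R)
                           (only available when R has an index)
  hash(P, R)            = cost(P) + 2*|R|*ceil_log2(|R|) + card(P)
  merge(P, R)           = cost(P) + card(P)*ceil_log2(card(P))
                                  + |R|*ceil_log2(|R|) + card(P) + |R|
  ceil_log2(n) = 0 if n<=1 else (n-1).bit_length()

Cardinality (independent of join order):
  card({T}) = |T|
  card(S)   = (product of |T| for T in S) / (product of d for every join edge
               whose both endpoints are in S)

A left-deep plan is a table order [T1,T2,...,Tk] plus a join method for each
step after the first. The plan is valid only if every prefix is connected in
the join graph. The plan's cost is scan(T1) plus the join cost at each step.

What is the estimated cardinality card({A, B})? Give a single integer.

Tables in S: A(150), B(60)
Edges inside S: A-B(d=5)
numerator = 150 * 60 = 9000
denominator = 5 = 5
card(S) = 9000 / 5 = 1800

1800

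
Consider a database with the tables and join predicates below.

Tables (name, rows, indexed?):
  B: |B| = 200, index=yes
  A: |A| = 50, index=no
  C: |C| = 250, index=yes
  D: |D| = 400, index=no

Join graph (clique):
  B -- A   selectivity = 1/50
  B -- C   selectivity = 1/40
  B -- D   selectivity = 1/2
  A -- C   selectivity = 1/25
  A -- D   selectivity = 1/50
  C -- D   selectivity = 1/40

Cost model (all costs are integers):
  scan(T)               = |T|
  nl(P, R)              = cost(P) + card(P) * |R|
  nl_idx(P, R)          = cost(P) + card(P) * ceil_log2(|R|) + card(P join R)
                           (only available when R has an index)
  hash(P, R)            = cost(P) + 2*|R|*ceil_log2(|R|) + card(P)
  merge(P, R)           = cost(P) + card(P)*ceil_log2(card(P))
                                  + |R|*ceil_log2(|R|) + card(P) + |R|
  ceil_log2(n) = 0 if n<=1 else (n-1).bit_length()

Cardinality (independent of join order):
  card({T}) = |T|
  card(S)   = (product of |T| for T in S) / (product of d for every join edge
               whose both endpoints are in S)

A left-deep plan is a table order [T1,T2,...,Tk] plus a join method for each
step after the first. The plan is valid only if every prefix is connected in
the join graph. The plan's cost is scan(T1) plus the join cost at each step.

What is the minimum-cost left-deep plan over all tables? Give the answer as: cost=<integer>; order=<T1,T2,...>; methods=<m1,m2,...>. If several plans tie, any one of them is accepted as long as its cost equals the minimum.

cost=5505; order=D,A,C,B; methods=hash,nl_idx,nl_idx

Selinger DP (subsets sized 1..n):
  {B}: scan cost=200, card=200
  {A}: scan cost=50, card=50
  {C}: scan cost=250, card=250
  {D}: scan cost=400, card=400
  {AB}: card=200; try (B,nl_idx)→650, (A,hash)→1000, (B,merge)→2200, (A,merge)→2350, (B,hash)→3300, (B,nl)→10050 …(+1); best=650 via (B,nl_idx)
  {BC}: card=1250; try (C,nl_idx)→3050, (B,nl_idx)→3500, (B,hash)→3700, (C,merge)→4250, (B,merge)→4300, (C,hash)→4400 …(+2); best=3050 via (C,nl_idx)
  {BD}: card=40000; try (B,hash)→4000, (D,merge)→6000, (B,merge)→6200, (D,hash)→7600, (B,nl_idx)→43600, (D,nl)→80200 …(+1); best=4000 via (B,hash)
  {AC}: card=500; try (C,nl_idx)→950, (A,hash)→1100, (C,merge)→2650, (A,merge)→2850, (C,hash)→4100, (C,nl)→12550 …(+1); best=950 via (C,nl_idx)
  {AD}: card=400; try (A,hash)→1400, (D,merge)→4400, (A,merge)→4750, (D,hash)→7300, (D,nl)→20050, (A,nl)→20400; best=1400 via (A,hash)
  {CD}: card=2500; try (C,hash)→4800, (C,nl_idx)→6100, (D,merge)→6500, (C,merge)→6650, (D,hash)→7700, (D,nl)→100250 …(+1); best=4800 via (C,hash)
  {ABC}: card=50; try (C,nl_idx)→2300, (B,hash)→4650, (C,merge)→4700, (C,hash)→4850, (A,hash)→4900, (B,nl_idx)→5000 …(+5); best=2300 via (C,nl_idx)
  {ABD}: card=800; try (B,hash)→5000, (B,nl_idx)→5400, (D,merge)→6450, (B,merge)→7200, (D,hash)→8050, (A,hash)→44600 …(+4); best=5000 via (B,hash)
  {BCD}: card=6250; try (B,hash)→10500, (D,hash)→11500, (D,merge)→22050, (B,nl_idx)→31050, (B,merge)→39100, (C,hash)→48000 …(+5); best=10500 via (B,hash)
  {ACD}: card=100; try (C,nl_idx)→4700, (C,hash)→5800, (C,merge)→7650, (A,hash)→7900, (D,hash)→8650, (D,merge)→9950 …(+4); best=4700 via (C,nl_idx)
  {ABCD}: card=5; try (B,nl_idx)→5505, (D,merge)→6650, (B,merge)→7300, (B,hash)→8000, (D,hash)→9550, (C,hash)→9800 …(+8); best=5505 via (B,nl_idx)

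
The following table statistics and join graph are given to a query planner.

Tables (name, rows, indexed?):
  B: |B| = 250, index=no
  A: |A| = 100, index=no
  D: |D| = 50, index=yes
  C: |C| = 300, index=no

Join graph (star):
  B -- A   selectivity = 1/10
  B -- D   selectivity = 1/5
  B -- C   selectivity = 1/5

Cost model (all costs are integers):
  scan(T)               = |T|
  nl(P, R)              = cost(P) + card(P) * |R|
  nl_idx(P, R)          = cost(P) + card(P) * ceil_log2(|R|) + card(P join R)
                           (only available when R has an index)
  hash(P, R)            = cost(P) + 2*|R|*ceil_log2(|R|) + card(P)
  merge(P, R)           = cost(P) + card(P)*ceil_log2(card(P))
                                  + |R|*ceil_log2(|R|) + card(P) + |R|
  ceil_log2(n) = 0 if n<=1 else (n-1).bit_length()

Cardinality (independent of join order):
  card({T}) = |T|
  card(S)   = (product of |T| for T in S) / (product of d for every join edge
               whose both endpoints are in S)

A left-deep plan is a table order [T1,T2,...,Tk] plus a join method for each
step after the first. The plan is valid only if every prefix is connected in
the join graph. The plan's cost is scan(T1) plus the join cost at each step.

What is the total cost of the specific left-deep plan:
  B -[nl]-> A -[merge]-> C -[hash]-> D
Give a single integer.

step 1: scan B: cost=250, card=250
step 2: join A via nl
    card(P join A) = 250*100/(10) = 2500
    cost = 250 + 250*100 = 25250
step 3: join C via merge
    card(P join C) = 2500*300/(5) = 150000
    cost = 25250 + 2500*12 + 300*9 + 2500 + 300 = 60750
step 4: join D via hash
    card(P join D) = 150000*50/(5) = 1500000
    cost = 60750 + 2*50*6 + 150000 = 211350

211350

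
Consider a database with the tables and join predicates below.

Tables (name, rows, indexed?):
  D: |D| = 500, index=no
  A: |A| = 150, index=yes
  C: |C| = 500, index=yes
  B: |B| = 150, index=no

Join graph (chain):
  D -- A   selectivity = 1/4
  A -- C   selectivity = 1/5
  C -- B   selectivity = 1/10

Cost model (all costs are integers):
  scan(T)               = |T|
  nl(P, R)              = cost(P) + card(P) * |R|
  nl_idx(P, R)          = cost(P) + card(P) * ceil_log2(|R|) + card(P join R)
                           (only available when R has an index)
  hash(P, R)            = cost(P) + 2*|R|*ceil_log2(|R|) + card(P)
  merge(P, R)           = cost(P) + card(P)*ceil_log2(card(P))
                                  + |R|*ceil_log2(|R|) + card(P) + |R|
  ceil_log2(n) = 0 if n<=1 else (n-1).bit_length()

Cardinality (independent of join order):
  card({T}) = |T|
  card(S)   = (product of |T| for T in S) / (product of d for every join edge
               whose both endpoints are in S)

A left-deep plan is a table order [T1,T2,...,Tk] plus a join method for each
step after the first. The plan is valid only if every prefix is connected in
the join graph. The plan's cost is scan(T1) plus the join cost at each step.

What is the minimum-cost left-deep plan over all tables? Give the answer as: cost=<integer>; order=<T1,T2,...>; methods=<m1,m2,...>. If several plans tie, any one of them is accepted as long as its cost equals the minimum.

cost=247300; order=C,B,A,D; methods=hash,hash,hash

Selinger DP (subsets sized 1..n):
  {D}: scan cost=500, card=500
  {A}: scan cost=150, card=150
  {C}: scan cost=500, card=500
  {B}: scan cost=150, card=150
  {AD}: card=18750; try (A,hash)→3400, (D,merge)→6500, (A,merge)→6850, (D,hash)→9300, (A,nl_idx)→23250, (D,nl)→75150 …(+1); best=3400 via (A,hash)
  {AC}: card=15000; try (A,hash)→3400, (C,merge)→6500, (A,merge)→6850, (C,hash)→9300, (C,nl_idx)→16500, (A,nl_idx)→19500 …(+2); best=3400 via (A,hash)
  {BC}: card=7500; try (B,hash)→3400, (C,merge)→6500, (B,merge)→6850, (C,nl_idx)→9000, (C,hash)→9300, (C,nl)→75150 …(+1); best=3400 via (B,hash)
  {ACD}: card=1875000; try (D,hash)→27400, (C,hash)→31150, (D,merge)→233400, (C,merge)→308400, (C,nl_idx)→2047150, (D,nl)→7503400 …(+1); best=27400 via (D,hash)
  {ABC}: card=225000; try (A,hash)→13300, (B,hash)→20800, (A,merge)→109750, (B,merge)→229750, (A,nl_idx)→288400, (A,nl)→1128400 …(+1); best=13300 via (A,hash)
  {ABCD}: card=28125000; try (D,hash)→247300, (B,hash)→1904800, (D,merge)→4293300, (B,merge)→41278750, (D,nl)→112513300, (B,nl)→281277400; best=247300 via (D,hash)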